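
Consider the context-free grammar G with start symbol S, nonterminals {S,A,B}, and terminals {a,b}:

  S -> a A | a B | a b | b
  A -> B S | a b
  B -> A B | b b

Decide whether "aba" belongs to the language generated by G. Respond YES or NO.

CNF form of G:
  S -> T0 A | T0 B | T0 T1 | b
  A -> B S | T0 T1
  B -> A B | T1 T1
  T0 -> a
  T1 -> b

Fill CYK table bottom-up:
  T[0,0] 'a' = {T0}  orig:{}
  T[1,1] 'b' = {S,T1}  orig:{S}
  T[2,2] 'a' = {T0}  orig:{}
  T[0,1] 'ab' = {A,S}
  T[1,2] 'ba' = ∅
  T[0,2] 'aba' = ∅

S ∉ T[0,2] ⇒ NO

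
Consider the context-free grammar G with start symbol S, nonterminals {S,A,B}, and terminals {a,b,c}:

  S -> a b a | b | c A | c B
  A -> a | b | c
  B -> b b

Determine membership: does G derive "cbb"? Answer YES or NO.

CNF form of G:
  S -> T1 X3 | T2 A | T2 B | b
  A -> a | b | c
  B -> T0 T0
  T0 -> b
  T1 -> a
  T2 -> c
  X3 -> T0 T1

Fill CYK table bottom-up:
  [0..0]={A,T2}  "c"  orig:{A}
  [1..1]={A,S,T0}  "b"  orig:{A,S}
  [2..2]={A,S,T0}  "b"  orig:{A,S}
  [0..1]={S}  "cb"
  [1..2]={B}  "bb"
  [0..2]={S}  "cbb"

S ∈ T[0,2] ⇒ YES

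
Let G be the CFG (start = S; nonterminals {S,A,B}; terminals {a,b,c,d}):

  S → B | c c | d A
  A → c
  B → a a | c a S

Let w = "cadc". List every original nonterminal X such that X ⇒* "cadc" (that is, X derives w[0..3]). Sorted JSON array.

Convert to CNF:
  S -> T0 T0 | T1 T1 | T1 X4 | T2 A
  A -> c
  B -> T0 T0 | T1 X3
  T0 -> a
  T1 -> c
  T2 -> d
  X3 -> T0 S
  X4 -> T0 S

CYK table (by increasing span) — only the sub-triangle for w[0..3]:
  T[0,0] 'c' = {A,T1}  orig:{A}
  T[1,1] 'a' = {T0}  orig:{}
  T[2,2] 'd' = {T2}  orig:{}
  T[3,3] 'c' = {A,T1}  orig:{A}
  T[0,1] 'ca' = ∅
  T[1,2] 'ad' = ∅
  T[2,3] 'dc' = {S}
  T[0,2] 'cad' = ∅
  T[1,3] 'adc' = {X3,X4}  orig:{}
  T[0,3] 'cadc' = {B,S}

Original NTs in T[0,3] deriving "cadc": ["B", "S"]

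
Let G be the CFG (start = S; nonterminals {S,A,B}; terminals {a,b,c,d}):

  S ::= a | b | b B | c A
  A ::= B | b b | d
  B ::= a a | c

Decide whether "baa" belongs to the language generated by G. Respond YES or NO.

CNF form of G:
  S -> T1 B | T2 A | a | b
  A -> T0 T0 | T1 T1 | c | d
  B -> T0 T0 | c
  T0 -> a
  T1 -> b
  T2 -> c

Fill CYK table bottom-up:
  [0..0]={S,T1}  "b"  orig:{S}
  [1..1]={S,T0}  "a"  orig:{S}
  [2..2]={S,T0}  "a"  orig:{S}
  [0..1]=∅  "ba"
  [1..2]={A,B}  "aa"
  [0..2]={S}  "baa"

S ∈ T[0,2] ⇒ YES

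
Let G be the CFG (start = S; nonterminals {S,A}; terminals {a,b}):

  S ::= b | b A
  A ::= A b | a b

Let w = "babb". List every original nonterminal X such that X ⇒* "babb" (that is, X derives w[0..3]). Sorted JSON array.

CNF form of G:
  S -> T0 A | b
  A -> A T0 | T1 T0
  T0 -> b
  T1 -> a

Fill CYK table bottom-up, restricted to cells inside w[0..3]:
  [0..0]={S,T0}  "b"  orig:{S}
  [1..1]={T1}  "a"  orig:{}
  [2..2]={S,T0}  "b"  orig:{S}
  [3..3]={S,T0}  "b"  orig:{S}
  [0..1]=∅  "ba"
  [1..2]={A}  "ab"
  [2..3]=∅  "bb"
  [0..2]={S}  "bab"
  [1..3]={A}  "abb"
  [0..3]={S}  "babb"

Original NTs in T[0,3] deriving "babb": ["S"]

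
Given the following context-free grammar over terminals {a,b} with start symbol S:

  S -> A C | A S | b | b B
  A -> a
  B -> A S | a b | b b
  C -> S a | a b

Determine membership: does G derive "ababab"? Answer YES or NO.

CNF form of G:
  S -> A C | A S | T1 B | b
  A -> a
  B -> A S | T0 T1 | T1 T1
  C -> S T0 | T0 T1
  T0 -> a
  T1 -> b

CYK table (by increasing span):
  cell(0,0) a: {A,T0}  orig:{A}
  cell(1,1) b: {S,T1}  orig:{S}
  cell(2,2) a: {A,T0}  orig:{A}
  cell(3,3) b: {S,T1}  orig:{S}
  cell(4,4) a: {A,T0}  orig:{A}
  cell(5,5) b: {S,T1}  orig:{S}
  cell(0,1) ab: {B,C,S}
  cell(1,2) ba: {C}
  cell(2,3) ab: {B,C,S}
  cell(3,4) ba: {C}
  cell(4,5) ab: {B,C,S}
  cell(0,2) aba: {C,S}
  cell(1,3) bab: {S}
  cell(2,4) aba: {C,S}
  cell(3,5) bab: {S}
  cell(0,3) abab: {B,S}
  cell(1,4) baba: {C}
  cell(2,5) abab: {B,S}
  cell(0,4) ababa: {C,S}
  cell(1,5) babab: {S}
  cell(0,5) ababab: {B,S}

S ∈ T[0,5] ⇒ YES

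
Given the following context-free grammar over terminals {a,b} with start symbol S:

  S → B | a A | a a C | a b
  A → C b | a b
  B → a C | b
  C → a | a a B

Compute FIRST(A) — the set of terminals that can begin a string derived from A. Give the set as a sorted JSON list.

Compute FIRST by fixpoint:
pass 1:
  A via A→a b: +{a}
  B via B→a C: +{a}
  B via B→b: +{b}
  C via C→a: +{a}
  S via S→B: +{a,b}
  FIRST[S]={a,b}  FIRST[A]={a}  FIRST[B]={a,b}  FIRST[C]={a}
pass 2: (stable)
  FIRST[S]={a,b}  FIRST[A]={a}  FIRST[B]={a,b}  FIRST[C]={a}

FIRST(A) = ["a"]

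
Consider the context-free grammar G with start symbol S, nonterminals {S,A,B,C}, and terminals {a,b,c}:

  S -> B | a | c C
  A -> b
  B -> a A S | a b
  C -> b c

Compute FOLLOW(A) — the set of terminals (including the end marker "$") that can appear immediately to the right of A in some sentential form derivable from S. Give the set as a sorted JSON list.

FIRST sets, iterate to fixpoint:
iter 1:
  A via A→b: +{b}
  B via B→a A S: +{a}
  C via C→b c: +{b}
  S via S→B: +{a}
  S via S→c C: +{c}
  FIRST[S]={a,c}  FIRST[A]={b}  FIRST[B]={a}  FIRST[C]={b}
iter 2: done
  FIRST[S]={a,c}  FIRST[A]={b}  FIRST[B]={a}  FIRST[C]={b}

FOLLOW sets:
FOLLOW(S) := {$}
pass 1:
  B→a A S: FOLLOW(A) ⊇ FIRST(S) = {a,c}; new: +{a,c}
  S→B: FOLLOW(B) ⊇ FOLLOW(S) ⊇ {$}; new: +{$}
  S→c C: FOLLOW(C) ⊇ FOLLOW(S) ⊇ {$}; new: +{$}
  FOLLOW[S]={$}  FOLLOW[A]={a,c}  FOLLOW[B]={$}  FOLLOW[C]={$}
pass 2: (no change)
  FOLLOW[S]={$}  FOLLOW[A]={a,c}  FOLLOW[B]={$}  FOLLOW[C]={$}

FOLLOW(A) = ["a", "c"]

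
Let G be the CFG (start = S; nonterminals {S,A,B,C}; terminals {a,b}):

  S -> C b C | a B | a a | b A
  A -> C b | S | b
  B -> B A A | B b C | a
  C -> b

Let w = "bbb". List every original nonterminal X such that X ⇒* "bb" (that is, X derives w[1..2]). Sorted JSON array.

CNF form of G:
  S -> C X5 | T0 A | T1 B | T1 T1
  A -> C T0 | C X2 | T0 A | T1 B | T1 T1 | b
  B -> B X3 | B X4 | a
  C -> b
  T0 -> b
  T1 -> a
  X2 -> T0 C
  X3 -> A A
  X4 -> T0 C
  X5 -> T0 C

CYK table (by increasing span) — only the sub-triangle for w[1..2]:
  cell(1,1) b: {A,C,T0}  orig:{A,C}
  cell(2,2) b: {A,C,T0}  orig:{A,C}
  cell(1,2) bb: {A,S,X2,X3,X4,X5}  orig:{A,S}

Original NTs in T[1,2] deriving "bb": ["A", "S"]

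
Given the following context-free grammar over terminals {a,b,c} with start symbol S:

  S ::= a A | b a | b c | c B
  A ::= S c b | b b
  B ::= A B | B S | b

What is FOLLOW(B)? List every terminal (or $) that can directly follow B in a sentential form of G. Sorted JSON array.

FIRST sets, iterate to fixpoint:
pass 1:
  A via A→b b: +{b}
  B via B→A B: +{b}
  S via S→a A: +{a}
  S via S→b a: +{b}
  S via S→c B: +{c}
  FIRST(S)={a,b,c}  FIRST(A)={b}  FIRST(B)={b}
pass 2:
  A via A→S c b: +{a,c}
  B via B→A B: +{a,c}
  FIRST(S)={a,b,c}  FIRST(A)={a,b,c}  FIRST(B)={a,b,c}
pass 3: done
  FIRST(S)={a,b,c}  FIRST(A)={a,b,c}  FIRST(B)={a,b,c}

FOLLOW sets:
seed FOLLOW(S) with $
iter 1:
  A→S c b: FOLLOW(S) ⊇ FIRST(c) = {c}; new: +{c}
  B→A B: FOLLOW(A) ⊇ FIRST(B) = {a,b,c}; new: +{a,b,c}
  B→B S: FOLLOW(B) ⊇ FIRST(S) = {a,b,c}; new: +{a,b,c}
  B→B S: FOLLOW(S) ⊇ FOLLOW(B) ⊇ {a,b,c}; new: +{a,b}
  S→a A: FOLLOW(A) ⊇ FOLLOW(S) ⊇ {$,a,b,c}; new: +{$}
  S→c B: FOLLOW(B) ⊇ FOLLOW(S) ⊇ {$,a,b,c}; new: +{$}
  S: {$,a,b,c}  A: {$,a,b,c}  B: {$,a,b,c}
iter 2: (no change)
  S: {$,a,b,c}  A: {$,a,b,c}  B: {$,a,b,c}

FOLLOW(B) = ["$", "a", "b", "c"]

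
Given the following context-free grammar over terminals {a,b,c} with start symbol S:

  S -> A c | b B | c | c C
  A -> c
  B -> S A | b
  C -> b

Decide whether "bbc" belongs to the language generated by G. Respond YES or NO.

CNF form of G:
  S -> A T0 | T0 C | T1 B | c
  A -> c
  B -> S A | b
  C -> b
  T0 -> c
  T1 -> b

CYK fill:
  T[0,0] 'b' = {B,C,T1}  orig:{B,C}
  T[1,1] 'b' = {B,C,T1}  orig:{B,C}
  T[2,2] 'c' = {A,S,T0}  orig:{A,S}
  T[0,1] 'bb' = {S}
  T[1,2] 'bc' = ∅
  T[0,2] 'bbc' = {B}

S ∉ T[0,2] ⇒ NO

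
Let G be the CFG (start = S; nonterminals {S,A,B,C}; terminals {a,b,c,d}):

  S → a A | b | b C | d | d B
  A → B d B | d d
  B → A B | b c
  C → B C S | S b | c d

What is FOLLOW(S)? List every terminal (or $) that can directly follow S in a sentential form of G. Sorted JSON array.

FIRST iteration:
round 1:
  A via A→d d: +{d}
  B via B→A B: +{d}
  B via B→b c: +{b}
  C via C→B C S: +{b,d}
  C via C→c d: +{c}
  S via S→a A: +{a}
  S via S→b: +{b}
  S via S→d: +{d}
  S: {a,b,d}  A: {d}  B: {b,d}  C: {b,c,d}
round 2:
  A via A→B d B: +{b}
  C via C→S b: +{a}
  S: {a,b,d}  A: {b,d}  B: {b,d}  C: {a,b,c,d}
round 3: (no change)
  S: {a,b,d}  A: {b,d}  B: {b,d}  C: {a,b,c,d}

Compute FOLLOW by fixpoint:
initialize: $ ∈ FOLLOW(S)
iter 1:
  A→B d B: FOLLOW(B) ⊇ FIRST(d) = {d}; new: +{d}
  B→A B: FOLLOW(A) ⊇ FIRST(B) = {b,d}; new: +{b,d}
  C→B C S: FOLLOW(B) ⊇ FIRST(C) = {a,b,c,d}; new: +{a,b,c}
  C→B C S: FOLLOW(C) ⊇ FIRST(S) = {a,b,d}; new: +{a,b,d}
  C→B C S: FOLLOW(S) ⊇ FOLLOW(C) ⊇ {a,b,d}; new: +{a,b,d}
  S→a A: FOLLOW(A) ⊇ FOLLOW(S) ⊇ {$,a,b,d}; new: +{$,a}
  S→b C: FOLLOW(C) ⊇ FOLLOW(S) ⊇ {$,a,b,d}; new: +{$}
  S→d B: FOLLOW(B) ⊇ FOLLOW(S) ⊇ {$,a,b,d}; new: +{$}
  FOLLOW(S)={$,a,b,d}  FOLLOW(A)={$,a,b,d}  FOLLOW(B)={$,a,b,c,d}  FOLLOW(C)={$,a,b,d}
iter 2: — fixpoint
  FOLLOW(S)={$,a,b,d}  FOLLOW(A)={$,a,b,d}  FOLLOW(B)={$,a,b,c,d}  FOLLOW(C)={$,a,b,d}

FOLLOW(S) = ["$", "a", "b", "d"]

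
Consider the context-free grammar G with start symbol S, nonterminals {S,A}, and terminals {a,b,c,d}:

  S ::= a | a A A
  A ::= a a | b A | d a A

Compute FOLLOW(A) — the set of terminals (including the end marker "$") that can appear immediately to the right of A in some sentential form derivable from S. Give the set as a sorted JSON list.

FIRST iteration:
[1]
  A via A→a a: +{a}
  A via A→b A: +{b}
  A via A→d a A: +{d}
  S via S→a: +{a}
  S: {a}  A: {a,b,d}
[2] — fixpoint
  S: {a}  A: {a,b,d}

FOLLOW sets:
FOLLOW(S) := {$}
pass 1:
  S→a A A: FOLLOW(A) ⊇ FIRST(A) = {a,b,d}; new: +{a,b,d}
  S→a A A: FOLLOW(A) ⊇ FOLLOW(S) ⊇ {$}; new: +{$}
  S: {$}  A: {$,a,b,d}
pass 2: — fixpoint
  S: {$}  A: {$,a,b,d}

FOLLOW(A) = ["$", "a", "b", "d"]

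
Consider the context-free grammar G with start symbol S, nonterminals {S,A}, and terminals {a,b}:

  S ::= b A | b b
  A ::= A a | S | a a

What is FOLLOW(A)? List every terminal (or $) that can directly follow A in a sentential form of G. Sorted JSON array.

FIRST sets, iterate to fixpoint:
iter 1:
  A via A→a a: +{a}
  S via S→b A: +{b}
  FIRST[S]={b}  FIRST[A]={a}
iter 2:
  A via A→S: +{b}
  FIRST[S]={b}  FIRST[A]={a,b}
iter 3: done
  FIRST[S]={b}  FIRST[A]={a,b}

FOLLOW iteration:
FOLLOW(S) := {$}
iter 1:
  A→A a: FOLLOW(A) ⊇ FIRST(a) = {a}; new: +{a}
  A→S: FOLLOW(S) ⊇ FOLLOW(A) ⊇ {a}; new: +{a}
  S→b A: FOLLOW(A) ⊇ FOLLOW(S) ⊇ {$,a}; new: +{$}
  S: {$,a}  A: {$,a}
iter 2: (no change)
  S: {$,a}  A: {$,a}

FOLLOW(A) = ["$", "a"]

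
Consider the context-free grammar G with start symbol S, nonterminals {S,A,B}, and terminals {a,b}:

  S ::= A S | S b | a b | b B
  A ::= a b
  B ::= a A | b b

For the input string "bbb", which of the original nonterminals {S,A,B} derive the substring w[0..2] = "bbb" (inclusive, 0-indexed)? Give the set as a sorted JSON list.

CNF form of G:
  S -> A S | S T1 | T0 T1 | T1 B
  A -> T0 T1
  B -> T0 A | T1 T1
  T0 -> a
  T1 -> b

CYK table (by increasing span) — only the sub-triangle for w[0..2]:
  cell(0,0) b: {T1}  orig:{}
  cell(1,1) b: {T1}  orig:{}
  cell(2,2) b: {T1}  orig:{}
  cell(0,1) bb: {B}
  cell(1,2) bb: {B}
  cell(0,2) bbb: {S}

Original NTs in T[0,2] deriving "bbb": ["S"]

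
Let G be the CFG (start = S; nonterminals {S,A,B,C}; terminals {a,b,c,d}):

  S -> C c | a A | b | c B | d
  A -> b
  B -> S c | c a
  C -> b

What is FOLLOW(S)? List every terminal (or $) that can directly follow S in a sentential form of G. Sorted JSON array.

FIRST iteration:
round 1:
  A via A→b: +{b}
  B via B→c a: +{c}
  C via C→b: +{b}
  S via S→C c: +{b}
  S via S→a A: +{a}
  S via S→c B: +{c}
  S via S→d: +{d}
  FIRST[S]={a,b,c,d}  FIRST[A]={b}  FIRST[B]={c}  FIRST[C]={b}
round 2:
  B via B→S c: +{a,b,d}
  FIRST[S]={a,b,c,d}  FIRST[A]={b}  FIRST[B]={a,b,c,d}  FIRST[C]={b}
round 3: (no change)
  FIRST[S]={a,b,c,d}  FIRST[A]={b}  FIRST[B]={a,b,c,d}  FIRST[C]={b}

FOLLOW iteration:
FOLLOW(S) := {$}
[1]
  B→S c: FOLLOW(S) ⊇ FIRST(c) = {c}; new: +{c}
  S→C c: FOLLOW(C) ⊇ FIRST(c) = {c}; new: +{c}
  S→a A: FOLLOW(A) ⊇ FOLLOW(S) ⊇ {$,c}; new: +{$,c}
  S→c B: FOLLOW(B) ⊇ FOLLOW(S) ⊇ {$,c}; new: +{$,c}
  FOLLOW(S)={$,c}  FOLLOW(A)={$,c}  FOLLOW(B)={$,c}  FOLLOW(C)={c}
[2] done
  FOLLOW(S)={$,c}  FOLLOW(A)={$,c}  FOLLOW(B)={$,c}  FOLLOW(C)={c}

FOLLOW(S) = ["$", "c"]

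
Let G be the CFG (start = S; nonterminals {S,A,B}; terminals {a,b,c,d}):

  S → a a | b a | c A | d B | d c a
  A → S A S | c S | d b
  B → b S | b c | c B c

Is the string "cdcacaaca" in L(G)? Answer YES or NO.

Convert to CNF:
  S -> T0 A | T1 B | T1 X6 | T2 T3 | T3 T3
  A -> S X4 | T0 S | T1 T2
  B -> T0 X5 | T2 S | T2 T0
  T0 -> c
  T1 -> d
  T2 -> b
  T3 -> a
  X4 -> A S
  X5 -> B T0
  X6 -> T0 T3

CYK table (by increasing span):
  T[0,0] 'c' = {T0}  orig:{}
  T[1,1] 'd' = {T1}  orig:{}
  T[2,2] 'c' = {T0}  orig:{}
  T[3,3] 'a' = {T3}  orig:{}
  T[4,4] 'c' = {T0}  orig:{}
  T[5,5] 'a' = {T3}  orig:{}
  T[6,6] 'a' = {T3}  orig:{}
  T[7,7] 'c' = {T0}  orig:{}
  T[8,8] 'a' = {T3}  orig:{}
  T[0,1] 'cd' = ∅
  T[1,2] 'dc' = ∅
  T[2,3] 'ca' = {X6}  orig:{}
  T[3,4] 'ac' = ∅
  T[4,5] 'ca' = {X6}  orig:{}
  T[5,6] 'aa' = {S}
  T[6,7] 'ac' = ∅
  T[7,8] 'ca' = {X6}  orig:{}
  T[0,2] 'cdc' = ∅
  T[1,3] 'dca' = {S}
  T[2,4] 'cac' = ∅
  T[3,5] 'aca' = ∅
  T[4,6] 'caa' = {A}
  T[5,7] 'aac' = ∅
  T[6,8] 'aca' = ∅
  T[0,3] 'cdca' = {A}
  T[1,4] 'dcac' = ∅
  T[2,5] 'caca' = ∅
  T[3,6] 'acaa' = ∅
  T[4,7] 'caac' = ∅
  T[5,8] 'aaca' = ∅
  T[0,4] 'cdcac' = ∅
  T[1,5] 'dcaca' = ∅
  T[2,6] 'cacaa' = ∅
  T[3,7] 'acaac' = ∅
  T[4,8] 'caaca' = ∅
  T[0,5] 'cdcaca' = ∅
  T[1,6] 'dcacaa' = ∅
  T[2,7] 'cacaac' = ∅
  T[3,8] 'acaaca' = ∅
  T[0,6] 'cdcacaa' = ∅
  T[1,7] 'dcacaac' = ∅
  T[2,8] 'cacaaca' = ∅
  T[0,7] 'cdcacaac' = ∅
  T[1,8] 'dcacaaca' = ∅
  T[0,8] 'cdcacaaca' = ∅

S ∉ T[0,8] ⇒ NO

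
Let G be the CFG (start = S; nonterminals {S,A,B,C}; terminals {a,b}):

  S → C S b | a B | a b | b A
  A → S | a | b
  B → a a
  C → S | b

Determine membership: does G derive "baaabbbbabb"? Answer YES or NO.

Convert to CNF:
  S -> C X4 | T0 A | T1 B | T1 T0
  A -> C X2 | T0 A | T1 B | T1 T0 | a | b
  B -> T1 T1
  C -> C X3 | T0 A | T1 B | T1 T0 | b
  T0 -> b
  T1 -> a
  X2 -> S T0
  X3 -> S T0
  X4 -> S T0

CYK fill:
  [0..0]={A,C,T0}  "b"  orig:{A,C}
  [1..1]={A,T1}  "a"  orig:{A}
  [2..2]={A,T1}  "a"  orig:{A}
  [3..3]={A,T1}  "a"  orig:{A}
  [4..4]={A,C,T0}  "b"  orig:{A,C}
  [5..5]={A,C,T0}  "b"  orig:{A,C}
  [6..6]={A,C,T0}  "b"  orig:{A,C}
  [7..7]={A,C,T0}  "b"  orig:{A,C}
  [8..8]={A,T1}  "a"  orig:{A}
  [9..9]={A,C,T0}  "b"  orig:{A,C}
  [10..10]={A,C,T0}  "b"  orig:{A,C}
  [0..1]={A,C,S}  "ba"
  [1..2]={B}  "aa"
  [2..3]={B}  "aa"
  [3..4]={A,C,S}  "ab"
  [4..5]={A,C,S}  "bb"
  [5..6]={A,C,S}  "bb"
  [6..7]={A,C,S}  "bb"
  [7..8]={A,C,S}  "ba"
  [8..9]={A,C,S}  "ab"
  [9..10]={A,C,S}  "bb"
  [0..2]=∅  "baa"
  [1..3]={A,C,S}  "aaa"
  [2..4]=∅  "aab"
  [3..5]={X2,X3,X4}  "abb"  orig:{}
  [4..6]={A,C,S,X2,X3,X4}  "bbb"  orig:{A,C,S}
  [5..7]={A,C,S,X2,X3,X4}  "bbb"  orig:{A,C,S}
  [6..8]={A,C,S}  "bba"
  [7..9]={A,C,S,X2,X3,X4}  "bab"  orig:{A,C,S}
  [8..10]={X2,X3,X4}  "abb"  orig:{}
  [0..3]={A,C,S}  "baaa"
  [1..4]={X2,X3,X4}  "aaab"  orig:{}
  [2..5]=∅  "aabb"
  [3..6]=∅  "abbb"
  [4..7]={A,C,S,X2,X3,X4}  "bbbb"  orig:{A,C,S}
  [5..8]={A,C,S}  "bbba"
  [6..9]={A,C,S,X2,X3,X4}  "bbab"  orig:{A,C,S}
  [7..10]={A,C,S,X2,X3,X4}  "babb"  orig:{A,C,S}
  [0..4]={A,C,S,X2,X3,X4}  "baaab"  orig:{A,C,S}
  [1..5]=∅  "aaabb"
  [2..6]=∅  "aabbb"
  [3..7]={A,C,S}  "abbbb"
  [4..8]={A,C,S}  "bbbba"
  [5..9]={A,C,S,X2,X3,X4}  "bbbab"  orig:{A,C,S}
  [6..10]={A,C,S,X2,X3,X4}  "bbabb"  orig:{A,C,S}
  [0..5]={X2,X3,X4}  "baaabb"  orig:{}
  [1..6]={A,C,S}  "aaabbb"
  [2..7]=∅  "aabbbb"
  [3..8]=∅  "abbbba"
  [4..9]={A,C,S,X2,X3,X4}  "bbbbab"  orig:{A,C,S}
  [5..10]={A,C,S,X2,X3,X4}  "bbbabb"  orig:{A,C,S}
  [0..6]={A,C,S}  "baaabbb"
  [1..7]={A,C,S,X2,X3,X4}  "aaabbbb"  orig:{A,C,S}
  [2..8]=∅  "aabbbba"
  [3..9]={A,C,S}  "abbbbab"
  [4..10]={A,C,S,X2,X3,X4}  "bbbbabb"  orig:{A,C,S}
  [0..7]={A,C,S,X2,X3,X4}  "baaabbbb"  orig:{A,C,S}
  [1..8]=∅  "aaabbbba"
  [2..9]=∅  "aabbbbab"
  [3..10]={A,C,S,X2,X3,X4}  "abbbbabb"  orig:{A,C,S}
  [0..8]=∅  "baaabbbba"
  [1..9]={A,C,S}  "aaabbbbab"
  [2..10]=∅  "aabbbbabb"
  [0..9]={A,C,S}  "baaabbbbab"
  [1..10]={A,C,S,X2,X3,X4}  "aaabbbbabb"  orig:{A,C,S}
  [0..10]={A,C,S,X2,X3,X4}  "baaabbbbabb"  orig:{A,C,S}

S ∈ T[0,10] ⇒ YES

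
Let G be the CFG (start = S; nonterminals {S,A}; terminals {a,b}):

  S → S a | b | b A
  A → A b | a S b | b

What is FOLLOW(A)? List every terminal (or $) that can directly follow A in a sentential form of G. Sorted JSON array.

FIRST iteration:
round 1:
  A via A→a S b: +{a}
  A via A→b: +{b}
  S via S→b: +{b}
  FIRST[S]={b}  FIRST[A]={a,b}
round 2: — fixpoint
  FIRST[S]={b}  FIRST[A]={a,b}

FOLLOW sets:
seed FOLLOW(S) with $
[1]
  A→A b: FOLLOW(A) ⊇ FIRST(b) = {b}; new: +{b}
  A→a S b: FOLLOW(S) ⊇ FIRST(b) = {b}; new: +{b}
  S→S a: FOLLOW(S) ⊇ FIRST(a) = {a}; new: +{a}
  S→b A: FOLLOW(A) ⊇ FOLLOW(S) ⊇ {$,a,b}; new: +{$,a}
  S: {$,a,b}  A: {$,a,b}
[2] done
  S: {$,a,b}  A: {$,a,b}

FOLLOW(A) = ["$", "a", "b"]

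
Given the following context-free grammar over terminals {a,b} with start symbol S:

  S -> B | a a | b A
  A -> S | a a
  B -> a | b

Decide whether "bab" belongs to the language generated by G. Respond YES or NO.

CNF form of G:
  S -> T0 T0 | T1 A | a | b
  A -> T0 T0 | T1 A | a | b
  B -> a | b
  T0 -> a
  T1 -> b

Fill CYK table bottom-up:
  T[0,0] 'b' = {A,B,S,T1}  orig:{A,B,S}
  T[1,1] 'a' = {A,B,S,T0}  orig:{A,B,S}
  T[2,2] 'b' = {A,B,S,T1}  orig:{A,B,S}
  T[0,1] 'ba' = {A,S}
  T[1,2] 'ab' = ∅
  T[0,2] 'bab' = ∅

S ∉ T[0,2] ⇒ NO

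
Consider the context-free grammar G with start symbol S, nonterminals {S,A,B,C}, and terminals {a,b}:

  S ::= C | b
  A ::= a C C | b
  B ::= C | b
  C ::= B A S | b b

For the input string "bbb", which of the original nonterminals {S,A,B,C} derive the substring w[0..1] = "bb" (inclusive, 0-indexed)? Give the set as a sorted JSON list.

Convert to CNF:
  S -> B X5 | T1 T1 | b
  A -> T0 X2 | b
  B -> B X3 | T1 T1 | b
  C -> B X4 | T1 T1
  T0 -> a
  T1 -> b
  X2 -> C C
  X3 -> A S
  X4 -> A S
  X5 -> A S

CYK fill — only the sub-triangle for w[0..1]:
  T[0,0] 'b' = {A,B,S,T1}  orig:{A,B,S}
  T[1,1] 'b' = {A,B,S,T1}  orig:{A,B,S}
  T[0,1] 'bb' = {B,C,S,X3,X4,X5}  orig:{B,C,S}

Original NTs in T[0,1] deriving "bb": ["B", "C", "S"]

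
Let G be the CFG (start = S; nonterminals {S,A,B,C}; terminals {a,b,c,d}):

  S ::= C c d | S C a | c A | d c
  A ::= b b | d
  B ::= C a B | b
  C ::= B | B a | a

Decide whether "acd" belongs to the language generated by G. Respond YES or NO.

CNF form of G:
  S -> C X6 | S X7 | T2 A | T3 T2
  A -> T0 T0 | d
  B -> C X4 | b
  C -> B T1 | C X5 | a | b
  T0 -> b
  T1 -> a
  T2 -> c
  T3 -> d
  X4 -> T1 B
  X5 -> T1 B
  X6 -> T2 T3
  X7 -> C T1

CYK fill:
  [0..0]={C,T1}  "a"  orig:{C}
  [1..1]={T2}  "c"  orig:{}
  [2..2]={A,T3}  "d"  orig:{A}
  [0..1]=∅  "ac"
  [1..2]={S,X6}  "cd"  orig:{S}
  [0..2]={S}  "acd"

S ∈ T[0,2] ⇒ YES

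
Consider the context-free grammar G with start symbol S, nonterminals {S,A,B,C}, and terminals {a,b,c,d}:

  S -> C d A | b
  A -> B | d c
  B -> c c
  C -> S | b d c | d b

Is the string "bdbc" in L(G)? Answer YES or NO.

Convert to CNF:
  S -> C X5 | b
  A -> T0 T0 | T1 T0
  B -> T0 T0
  C -> C X3 | T1 T2 | T2 X4 | b
  T0 -> c
  T1 -> d
  T2 -> b
  X3 -> T1 A
  X4 -> T1 T0
  X5 -> T1 A

CYK table (by increasing span):
  [0..0]={C,S,T2}  "b"  orig:{C,S}
  [1..1]={T1}  "d"  orig:{}
  [2..2]={C,S,T2}  "b"  orig:{C,S}
  [3..3]={T0}  "c"  orig:{}
  [0..1]=∅  "bd"
  [1..2]={C}  "db"
  [2..3]=∅  "bc"
  [0..2]=∅  "bdb"
  [1..3]=∅  "dbc"
  [0..3]=∅  "bdbc"

S ∉ T[0,3] ⇒ NO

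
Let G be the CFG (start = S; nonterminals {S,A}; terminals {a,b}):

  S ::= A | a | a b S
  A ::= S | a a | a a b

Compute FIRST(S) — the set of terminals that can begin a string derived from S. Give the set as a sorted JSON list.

FIRST sets, iterate to fixpoint:
[1]
  A via A→a a: +{a}
  S via S→A: +{a}
  S: {a}  A: {a}
[2] — fixpoint
  S: {a}  A: {a}

FIRST(S) = ["a"]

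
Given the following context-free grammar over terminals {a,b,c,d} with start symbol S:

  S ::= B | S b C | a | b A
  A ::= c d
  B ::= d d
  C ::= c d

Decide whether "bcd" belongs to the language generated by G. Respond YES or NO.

CNF form of G:
  S -> S X3 | T1 T1 | T2 A | a
  A -> T0 T1
  B -> T1 T1
  C -> T0 T1
  T0 -> c
  T1 -> d
  T2 -> b
  X3 -> T2 C

CYK table (by increasing span):
  T[0,0] 'b' = {T2}  orig:{}
  T[1,1] 'c' = {T0}  orig:{}
  T[2,2] 'd' = {T1}  orig:{}
  T[0,1] 'bc' = ∅
  T[1,2] 'cd' = {A,C}
  T[0,2] 'bcd' = {S,X3}  orig:{S}

S ∈ T[0,2] ⇒ YES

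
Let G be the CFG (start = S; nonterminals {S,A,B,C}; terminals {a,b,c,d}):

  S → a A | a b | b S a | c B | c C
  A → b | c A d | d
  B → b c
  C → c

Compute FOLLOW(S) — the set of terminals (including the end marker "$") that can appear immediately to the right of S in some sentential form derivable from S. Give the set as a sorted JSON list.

FIRST iteration:
round 1:
  A via A→b: +{b}
  A via A→c A d: +{c}
  A via A→d: +{d}
  B via B→b c: +{b}
  C via C→c: +{c}
  S via S→a A: +{a}
  S via S→b S a: +{b}
  S via S→c B: +{c}
  FIRST[S]={a,b,c}  FIRST[A]={b,c,d}  FIRST[B]={b}  FIRST[C]={c}
round 2: (stable)
  FIRST[S]={a,b,c}  FIRST[A]={b,c,d}  FIRST[B]={b}  FIRST[C]={c}

Compute FOLLOW by fixpoint:
initialize: $ ∈ FOLLOW(S)
round 1:
  A→c A d: FOLLOW(A) ⊇ FIRST(d) = {d}; new: +{d}
  S→a A: FOLLOW(A) ⊇ FOLLOW(S) ⊇ {$}; new: +{$}
  S→b S a: FOLLOW(S) ⊇ FIRST(a) = {a}; new: +{a}
  S→c B: FOLLOW(B) ⊇ FOLLOW(S) ⊇ {$,a}; new: +{$,a}
  S→c C: FOLLOW(C) ⊇ FOLLOW(S) ⊇ {$,a}; new: +{$,a}
  FOLLOW(S)={$,a}  FOLLOW(A)={$,d}  FOLLOW(B)={$,a}  FOLLOW(C)={$,a}
round 2:
  S→a A: FOLLOW(A) ⊇ FOLLOW(S) ⊇ {$,a}; new: +{a}
  FOLLOW(S)={$,a}  FOLLOW(A)={$,a,d}  FOLLOW(B)={$,a}  FOLLOW(C)={$,a}
round 3: (stable)
  FOLLOW(S)={$,a}  FOLLOW(A)={$,a,d}  FOLLOW(B)={$,a}  FOLLOW(C)={$,a}

FOLLOW(S) = ["$", "a"]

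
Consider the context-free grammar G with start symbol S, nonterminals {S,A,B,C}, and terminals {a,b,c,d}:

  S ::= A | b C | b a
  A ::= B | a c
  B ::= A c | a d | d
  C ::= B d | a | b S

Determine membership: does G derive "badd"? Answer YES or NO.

Convert to CNF:
  S -> A T0 | T1 T0 | T1 T2 | T3 C | T3 T1 | d
  A -> A T0 | T1 T0 | T1 T2 | d
  B -> A T0 | T1 T2 | d
  C -> B T2 | T3 S | a
  T0 -> c
  T1 -> a
  T2 -> d
  T3 -> b

CYK fill:
  T[0,0] 'b' = {T3}  orig:{}
  T[1,1] 'a' = {C,T1}  orig:{C}
  T[2,2] 'd' = {A,B,S,T2}  orig:{A,B,S}
  T[3,3] 'd' = {A,B,S,T2}  orig:{A,B,S}
  T[0,1] 'ba' = {S}
  T[1,2] 'ad' = {A,B,S}
  T[2,3] 'dd' = {C}
  T[0,2] 'bad' = {C}
  T[1,3] 'add' = {C}
  T[0,3] 'badd' = {S}

S ∈ T[0,3] ⇒ YES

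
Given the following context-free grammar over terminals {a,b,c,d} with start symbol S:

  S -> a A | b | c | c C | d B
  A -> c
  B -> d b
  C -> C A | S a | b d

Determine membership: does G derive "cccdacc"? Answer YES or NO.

Convert to CNF:
  S -> T0 B | T2 A | T3 C | b | c
  A -> c
  B -> T0 T1
  C -> C A | S T2 | T1 T0
  T0 -> d
  T1 -> b
  T2 -> a
  T3 -> c

CYK table (by increasing span):
  T[0,0] 'c' = {A,S,T3}  orig:{A,S}
  T[1,1] 'c' = {A,S,T3}  orig:{A,S}
  T[2,2] 'c' = {A,S,T3}  orig:{A,S}
  T[3,3] 'd' = {T0}  orig:{}
  T[4,4] 'a' = {T2}  orig:{}
  T[5,5] 'c' = {A,S,T3}  orig:{A,S}
  T[6,6] 'c' = {A,S,T3}  orig:{A,S}
  T[0,1] 'cc' = ∅
  T[1,2] 'cc' = ∅
  T[2,3] 'cd' = ∅
  T[3,4] 'da' = ∅
  T[4,5] 'ac' = {S}
  T[5,6] 'cc' = ∅
  T[0,2] 'ccc' = ∅
  T[1,3] 'ccd' = ∅
  T[2,4] 'cda' = ∅
  T[3,5] 'dac' = ∅
  T[4,6] 'acc' = ∅
  T[0,3] 'cccd' = ∅
  T[1,4] 'ccda' = ∅
  T[2,5] 'cdac' = ∅
  T[3,6] 'dacc' = ∅
  T[0,4] 'cccda' = ∅
  T[1,5] 'ccdac' = ∅
  T[2,6] 'cdacc' = ∅
  T[0,5] 'cccdac' = ∅
  T[1,6] 'ccdacc' = ∅
  T[0,6] 'cccdacc' = ∅

S ∉ T[0,6] ⇒ NO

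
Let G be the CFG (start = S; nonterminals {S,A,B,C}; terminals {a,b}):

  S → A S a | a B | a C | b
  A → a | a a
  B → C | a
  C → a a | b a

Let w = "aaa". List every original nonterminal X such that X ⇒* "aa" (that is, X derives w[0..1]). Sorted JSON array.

CNF form of G:
  S -> A X2 | T0 B | T0 C | b
  A -> T0 T0 | a
  B -> T0 T0 | T1 T0 | a
  C -> T0 T0 | T1 T0
  T0 -> a
  T1 -> b
  X2 -> S T0

CYK table (by increasing span) — only the sub-triangle for w[0..1]:
  [0..0]={A,B,T0}  "a"  orig:{A,B}
  [1..1]={A,B,T0}  "a"  orig:{A,B}
  [0..1]={A,B,C,S}  "aa"

Original NTs in T[0,1] deriving "aa": ["A", "B", "C", "S"]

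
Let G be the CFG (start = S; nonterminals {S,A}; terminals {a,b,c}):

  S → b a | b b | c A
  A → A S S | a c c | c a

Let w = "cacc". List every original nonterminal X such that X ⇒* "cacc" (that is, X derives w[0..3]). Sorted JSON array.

CNF form of G:
  S -> T1 A | T2 T0 | T2 T2
  A -> A X3 | T0 X4 | T1 T0
  T0 -> a
  T1 -> c
  T2 -> b
  X3 -> S S
  X4 -> T1 T1

CYK table (by increasing span), restricted to cells inside w[0..3]:
  T[0,0] 'c' = {T1}  orig:{}
  T[1,1] 'a' = {T0}  orig:{}
  T[2,2] 'c' = {T1}  orig:{}
  T[3,3] 'c' = {T1}  orig:{}
  T[0,1] 'ca' = {A}
  T[1,2] 'ac' = ∅
  T[2,3] 'cc' = {X4}  orig:{}
  T[0,2] 'cac' = ∅
  T[1,3] 'acc' = {A}
  T[0,3] 'cacc' = {S}

Original NTs in T[0,3] deriving "cacc": ["S"]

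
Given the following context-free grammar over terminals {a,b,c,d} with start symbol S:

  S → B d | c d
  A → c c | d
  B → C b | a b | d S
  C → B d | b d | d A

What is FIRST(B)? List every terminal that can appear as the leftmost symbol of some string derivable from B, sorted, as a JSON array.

FIRST sets, iterate to fixpoint:
round 1:
  A via A→c c: +{c}
  A via A→d: +{d}
  B via B→a b: +{a}
  B via B→d S: +{d}
  C via C→B d: +{a,d}
  C via C→b d: +{b}
  S via S→B d: +{a,d}
  S via S→c d: +{c}
  S: {a,c,d}  A: {c,d}  B: {a,d}  C: {a,b,d}
round 2:
  B via B→C b: +{b}
  S via S→B d: +{b}
  S: {a,b,c,d}  A: {c,d}  B: {a,b,d}  C: {a,b,d}
round 3: done
  S: {a,b,c,d}  A: {c,d}  B: {a,b,d}  C: {a,b,d}

FIRST(B) = ["a", "b", "d"]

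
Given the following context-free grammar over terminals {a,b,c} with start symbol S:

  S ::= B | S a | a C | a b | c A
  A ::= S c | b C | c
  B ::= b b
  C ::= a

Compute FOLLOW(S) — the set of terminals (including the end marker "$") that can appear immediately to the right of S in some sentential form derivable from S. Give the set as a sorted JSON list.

FIRST iteration:
pass 1:
  A via A→b C: +{b}
  A via A→c: +{c}
  B via B→b b: +{b}
  C via C→a: +{a}
  S via S→B: +{b}
  S via S→a C: +{a}
  S via S→c A: +{c}
  S: {a,b,c}  A: {b,c}  B: {b}  C: {a}
pass 2:
  A via A→S c: +{a}
  S: {a,b,c}  A: {a,b,c}  B: {b}  C: {a}
pass 3: (stable)
  S: {a,b,c}  A: {a,b,c}  B: {b}  C: {a}

Compute FOLLOW by fixpoint:
initialize: $ ∈ FOLLOW(S)
pass 1:
  A→S c: FOLLOW(S) ⊇ FIRST(c) = {c}; new: +{c}
  S→B: FOLLOW(B) ⊇ FOLLOW(S) ⊇ {$,c}; new: +{$,c}
  S→S a: FOLLOW(S) ⊇ FIRST(a) = {a}; new: +{a}
  S→a C: FOLLOW(C) ⊇ FOLLOW(S) ⊇ {$,a,c}; new: +{$,a,c}
  S→c A: FOLLOW(A) ⊇ FOLLOW(S) ⊇ {$,a,c}; new: +{$,a,c}
  FOLLOW[S]={$,a,c}  FOLLOW[A]={$,a,c}  FOLLOW[B]={$,c}  FOLLOW[C]={$,a,c}
pass 2:
  S→B: FOLLOW(B) ⊇ FOLLOW(S) ⊇ {$,a,c}; new: +{a}
  FOLLOW[S]={$,a,c}  FOLLOW[A]={$,a,c}  FOLLOW[B]={$,a,c}  FOLLOW[C]={$,a,c}
pass 3: done
  FOLLOW[S]={$,a,c}  FOLLOW[A]={$,a,c}  FOLLOW[B]={$,a,c}  FOLLOW[C]={$,a,c}

FOLLOW(S) = ["$", "a", "c"]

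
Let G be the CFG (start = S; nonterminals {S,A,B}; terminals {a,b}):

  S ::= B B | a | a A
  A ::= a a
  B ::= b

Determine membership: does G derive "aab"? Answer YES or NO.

Convert to CNF:
  S -> B B | T0 A | a
  A -> T0 T0
  B -> b
  T0 -> a

CYK table (by increasing span):
  T[0,0] 'a' = {S,T0}  orig:{S}
  T[1,1] 'a' = {S,T0}  orig:{S}
  T[2,2] 'b' = {B}
  T[0,1] 'aa' = {A}
  T[1,2] 'ab' = ∅
  T[0,2] 'aab' = ∅

S ∉ T[0,2] ⇒ NO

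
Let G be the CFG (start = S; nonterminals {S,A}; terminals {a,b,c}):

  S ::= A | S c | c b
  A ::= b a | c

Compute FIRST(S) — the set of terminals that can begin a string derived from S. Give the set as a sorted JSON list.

FIRST sets, iterate to fixpoint:
iter 1:
  A via A→b a: +{b}
  A via A→c: +{c}
  S via S→A: +{b,c}
  FIRST[S]={b,c}  FIRST[A]={b,c}
iter 2: (no change)
  FIRST[S]={b,c}  FIRST[A]={b,c}

FIRST(S) = ["b", "c"]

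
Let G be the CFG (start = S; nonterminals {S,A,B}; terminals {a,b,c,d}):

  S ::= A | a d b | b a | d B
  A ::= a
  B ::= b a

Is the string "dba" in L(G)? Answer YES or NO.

CNF form of G:
  S -> T0 T1 | T1 X3 | T2 B | a
  A -> a
  B -> T0 T1
  T0 -> b
  T1 -> a
  T2 -> d
  X3 -> T2 T0

CYK table (by increasing span):
  cell(0,0) d: {T2}  orig:{}
  cell(1,1) b: {T0}  orig:{}
  cell(2,2) a: {A,S,T1}  orig:{A,S}
  cell(0,1) db: {X3}  orig:{}
  cell(1,2) ba: {B,S}
  cell(0,2) dba: {S}

S ∈ T[0,2] ⇒ YES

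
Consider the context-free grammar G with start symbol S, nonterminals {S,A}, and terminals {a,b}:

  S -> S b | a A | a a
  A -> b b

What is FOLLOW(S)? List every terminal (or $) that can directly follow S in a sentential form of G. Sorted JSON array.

FIRST iteration:
iter 1:
  A via A→b b: +{b}
  S via S→a A: +{a}
  FIRST[S]={a}  FIRST[A]={b}
iter 2: (no change)
  FIRST[S]={a}  FIRST[A]={b}

FOLLOW iteration:
seed FOLLOW(S) with $
pass 1:
  S→S b: FOLLOW(S) ⊇ FIRST(b) = {b}; new: +{b}
  S→a A: FOLLOW(A) ⊇ FOLLOW(S) ⊇ {$,b}; new: +{$,b}
  S: {$,b}  A: {$,b}
pass 2: (stable)
  S: {$,b}  A: {$,b}

FOLLOW(S) = ["$", "b"]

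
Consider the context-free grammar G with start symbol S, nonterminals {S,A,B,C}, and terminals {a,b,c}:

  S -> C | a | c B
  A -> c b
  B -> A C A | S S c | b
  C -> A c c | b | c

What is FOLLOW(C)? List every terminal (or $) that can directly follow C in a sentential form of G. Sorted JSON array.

FIRST iteration:
[1]
  A via A→c b: +{c}
  B via B→A C A: +{c}
  B via B→b: +{b}
  C via C→A c c: +{c}
  C via C→b: +{b}
  S via S→C: +{b,c}
  S via S→a: +{a}
  FIRST(S)={a,b,c}  FIRST(A)={c}  FIRST(B)={b,c}  FIRST(C)={b,c}
[2]
  B via B→S S c: +{a}
  FIRST(S)={a,b,c}  FIRST(A)={c}  FIRST(B)={a,b,c}  FIRST(C)={b,c}
[3] (no change)
  FIRST(S)={a,b,c}  FIRST(A)={c}  FIRST(B)={a,b,c}  FIRST(C)={b,c}

Compute FOLLOW by fixpoint:
FOLLOW(S) := {$}
[1]
  B→A C A: FOLLOW(A) ⊇ FIRST(C) = {b,c}; new: +{b,c}
  B→A C A: FOLLOW(C) ⊇ FIRST(A) = {c}; new: +{c}
  B→S S c: FOLLOW(S) ⊇ FIRST(S) = {a,b,c}; new: +{a,b,c}
  S→C: FOLLOW(C) ⊇ FOLLOW(S) ⊇ {$,a,b,c}; new: +{$,a,b}
  S→c B: FOLLOW(B) ⊇ FOLLOW(S) ⊇ {$,a,b,c}; new: +{$,a,b,c}
  FOLLOW[S]={$,a,b,c}  FOLLOW[A]={b,c}  FOLLOW[B]={$,a,b,c}  FOLLOW[C]={$,a,b,c}
[2]
  B→A C A: FOLLOW(A) ⊇ FOLLOW(B) ⊇ {$,a,b,c}; new: +{$,a}
  FOLLOW[S]={$,a,b,c}  FOLLOW[A]={$,a,b,c}  FOLLOW[B]={$,a,b,c}  FOLLOW[C]={$,a,b,c}
[3] (stable)
  FOLLOW[S]={$,a,b,c}  FOLLOW[A]={$,a,b,c}  FOLLOW[B]={$,a,b,c}  FOLLOW[C]={$,a,b,c}

FOLLOW(C) = ["$", "a", "b", "c"]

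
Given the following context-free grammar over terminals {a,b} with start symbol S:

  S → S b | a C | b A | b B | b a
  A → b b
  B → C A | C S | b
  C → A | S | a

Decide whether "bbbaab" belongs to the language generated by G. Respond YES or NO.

Convert to CNF:
  S -> S T0 | T0 A | T0 B | T0 T1 | T1 C
  A -> T0 T0
  B -> C A | C S | b
  C -> S T0 | T0 A | T0 B | T0 T0 | T0 T1 | T1 C | a
  T0 -> b
  T1 -> a

CYK table (by increasing span):
  T[0,0] 'b' = {B,T0}  orig:{B}
  T[1,1] 'b' = {B,T0}  orig:{B}
  T[2,2] 'b' = {B,T0}  orig:{B}
  T[3,3] 'a' = {C,T1}  orig:{C}
  T[4,4] 'a' = {C,T1}  orig:{C}
  T[5,5] 'b' = {B,T0}  orig:{B}
  T[0,1] 'bb' = {A,C,S}
  T[1,2] 'bb' = {A,C,S}
  T[2,3] 'ba' = {C,S}
  T[3,4] 'aa' = {C,S}
  T[4,5] 'ab' = ∅
  T[0,2] 'bbb' = {C,S}
  T[1,3] 'bba' = ∅
  T[2,4] 'baa' = ∅
  T[3,5] 'aab' = {C,S}
  T[0,3] 'bbba' = {B}
  T[1,4] 'bbaa' = {B}
  T[2,5] 'baab' = ∅
  T[0,4] 'bbbaa' = {B,C,S}
  T[1,5] 'bbaab' = {B}
  T[0,5] 'bbbaab' = {B,C,S}

S ∈ T[0,5] ⇒ YES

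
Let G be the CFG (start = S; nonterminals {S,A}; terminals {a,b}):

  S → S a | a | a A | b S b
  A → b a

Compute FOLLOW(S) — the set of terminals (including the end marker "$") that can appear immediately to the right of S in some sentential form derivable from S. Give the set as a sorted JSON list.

FIRST sets, iterate to fixpoint:
round 1:
  A via A→b a: +{b}
  S via S→a: +{a}
  S via S→b S b: +{b}
  FIRST(S)={a,b}  FIRST(A)={b}
round 2: (stable)
  FIRST(S)={a,b}  FIRST(A)={b}

Compute FOLLOW by fixpoint:
seed FOLLOW(S) with $
[1]
  S→S a: FOLLOW(S) ⊇ FIRST(a) = {a}; new: +{a}
  S→a A: FOLLOW(A) ⊇ FOLLOW(S) ⊇ {$,a}; new: +{$,a}
  S→b S b: FOLLOW(S) ⊇ FIRST(b) = {b}; new: +{b}
  FOLLOW[S]={$,a,b}  FOLLOW[A]={$,a}
[2]
  S→a A: FOLLOW(A) ⊇ FOLLOW(S) ⊇ {$,a,b}; new: +{b}
  FOLLOW[S]={$,a,b}  FOLLOW[A]={$,a,b}
[3] (no change)
  FOLLOW[S]={$,a,b}  FOLLOW[A]={$,a,b}

FOLLOW(S) = ["$", "a", "b"]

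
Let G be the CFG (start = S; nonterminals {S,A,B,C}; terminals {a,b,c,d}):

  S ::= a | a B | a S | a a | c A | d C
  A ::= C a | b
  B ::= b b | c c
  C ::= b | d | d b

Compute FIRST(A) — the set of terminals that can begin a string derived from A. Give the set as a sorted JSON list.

Compute FIRST by fixpoint:
iter 1:
  A via A→b: +{b}
  B via B→b b: +{b}
  B via B→c c: +{c}
  C via C→b: +{b}
  C via C→d: +{d}
  S via S→a: +{a}
  S via S→c A: +{c}
  S via S→d C: +{d}
  FIRST[S]={a,c,d}  FIRST[A]={b}  FIRST[B]={b,c}  FIRST[C]={b,d}
iter 2:
  A via A→C a: +{d}
  FIRST[S]={a,c,d}  FIRST[A]={b,d}  FIRST[B]={b,c}  FIRST[C]={b,d}
iter 3: (no change)
  FIRST[S]={a,c,d}  FIRST[A]={b,d}  FIRST[B]={b,c}  FIRST[C]={b,d}

FIRST(A) = ["b", "d"]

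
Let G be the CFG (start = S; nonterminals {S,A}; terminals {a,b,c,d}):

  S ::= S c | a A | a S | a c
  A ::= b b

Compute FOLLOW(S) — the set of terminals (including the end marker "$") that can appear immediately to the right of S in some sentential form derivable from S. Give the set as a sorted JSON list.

FIRST sets, iterate to fixpoint:
iter 1:
  A via A→b b: +{b}
  S via S→a A: +{a}
  FIRST[S]={a}  FIRST[A]={b}
iter 2: (no change)
  FIRST[S]={a}  FIRST[A]={b}

FOLLOW iteration:
FOLLOW(S) := {$}
round 1:
  S→S c: FOLLOW(S) ⊇ FIRST(c) = {c}; new: +{c}
  S→a A: FOLLOW(A) ⊇ FOLLOW(S) ⊇ {$,c}; new: +{$,c}
  FOLLOW[S]={$,c}  FOLLOW[A]={$,c}
round 2: (stable)
  FOLLOW[S]={$,c}  FOLLOW[A]={$,c}

FOLLOW(S) = ["$", "c"]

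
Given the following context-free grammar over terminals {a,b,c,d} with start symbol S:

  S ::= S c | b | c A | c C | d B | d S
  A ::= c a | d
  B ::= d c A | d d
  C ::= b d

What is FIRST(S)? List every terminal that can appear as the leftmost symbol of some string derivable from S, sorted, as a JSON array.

Compute FIRST by fixpoint:
[1]
  A via A→c a: +{c}
  A via A→d: +{d}
  B via B→d c A: +{d}
  C via C→b d: +{b}
  S via S→b: +{b}
  S via S→c A: +{c}
  S via S→d B: +{d}
  FIRST[S]={b,c,d}  FIRST[A]={c,d}  FIRST[B]={d}  FIRST[C]={b}
[2] (no change)
  FIRST[S]={b,c,d}  FIRST[A]={c,d}  FIRST[B]={d}  FIRST[C]={b}

FIRST(S) = ["b", "c", "d"]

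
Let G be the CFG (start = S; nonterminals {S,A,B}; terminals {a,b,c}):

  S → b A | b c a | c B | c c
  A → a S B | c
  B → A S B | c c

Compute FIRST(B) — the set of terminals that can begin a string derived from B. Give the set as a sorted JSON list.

FIRST sets, iterate to fixpoint:
[1]
  A via A→a S B: +{a}
  A via A→c: +{c}
  B via B→A S B: +{a,c}
  S via S→b A: +{b}
  S via S→c B: +{c}
  FIRST(S)={b,c}  FIRST(A)={a,c}  FIRST(B)={a,c}
[2] (no change)
  FIRST(S)={b,c}  FIRST(A)={a,c}  FIRST(B)={a,c}

FIRST(B) = ["a", "c"]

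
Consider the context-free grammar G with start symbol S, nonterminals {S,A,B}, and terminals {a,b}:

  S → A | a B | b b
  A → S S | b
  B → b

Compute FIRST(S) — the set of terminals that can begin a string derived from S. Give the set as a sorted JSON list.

Compute FIRST by fixpoint:
round 1:
  A via A→b: +{b}
  B via B→b: +{b}
  S via S→A: +{b}
  S via S→a B: +{a}
  S: {a,b}  A: {b}  B: {b}
round 2:
  A via A→S S: +{a}
  S: {a,b}  A: {a,b}  B: {b}
round 3: (no change)
  S: {a,b}  A: {a,b}  B: {b}

FIRST(S) = ["a", "b"]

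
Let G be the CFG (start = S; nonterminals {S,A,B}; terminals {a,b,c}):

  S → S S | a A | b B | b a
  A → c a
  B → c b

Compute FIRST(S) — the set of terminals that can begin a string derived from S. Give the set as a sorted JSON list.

FIRST sets, iterate to fixpoint:
pass 1:
  A via A→c a: +{c}
  B via B→c b: +{c}
  S via S→a A: +{a}
  S via S→b B: +{b}
  FIRST(S)={a,b}  FIRST(A)={c}  FIRST(B)={c}
pass 2: (stable)
  FIRST(S)={a,b}  FIRST(A)={c}  FIRST(B)={c}

FIRST(S) = ["a", "b"]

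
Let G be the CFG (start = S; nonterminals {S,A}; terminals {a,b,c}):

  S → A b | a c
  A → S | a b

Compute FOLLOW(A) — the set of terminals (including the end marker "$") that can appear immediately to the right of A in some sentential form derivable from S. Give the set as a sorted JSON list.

FIRST sets, iterate to fixpoint:
[1]
  A via A→a b: +{a}
  S via S→A b: +{a}
  S: {a}  A: {a}
[2] done
  S: {a}  A: {a}

FOLLOW sets:
initialize: $ ∈ FOLLOW(S)
iter 1:
  S→A b: FOLLOW(A) ⊇ FIRST(b) = {b}; new: +{b}
  S: {$}  A: {b}
iter 2:
  A→S: FOLLOW(S) ⊇ FOLLOW(A) ⊇ {b}; new: +{b}
  S: {$,b}  A: {b}
iter 3: done
  S: {$,b}  A: {b}

FOLLOW(A) = ["b"]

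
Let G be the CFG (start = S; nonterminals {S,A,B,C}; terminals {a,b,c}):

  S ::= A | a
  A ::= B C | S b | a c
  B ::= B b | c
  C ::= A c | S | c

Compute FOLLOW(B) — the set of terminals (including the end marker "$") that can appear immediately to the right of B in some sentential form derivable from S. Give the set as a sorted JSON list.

FIRST iteration:
iter 1:
  A via A→a c: +{a}
  B via B→c: +{c}
  C via C→A c: +{a}
  C via C→c: +{c}
  S via S→A: +{a}
  S: {a}  A: {a}  B: {c}  C: {a,c}
iter 2:
  A via A→B C: +{c}
  S via S→A: +{c}
  S: {a,c}  A: {a,c}  B: {c}  C: {a,c}
iter 3: — fixpoint
  S: {a,c}  A: {a,c}  B: {c}  C: {a,c}

FOLLOW iteration:
seed FOLLOW(S) with $
[1]
  A→B C: FOLLOW(B) ⊇ FIRST(C) = {a,c}; new: +{a,c}
  A→S b: FOLLOW(S) ⊇ FIRST(b) = {b}; new: +{b}
  B→B b: FOLLOW(B) ⊇ FIRST(b) = {b}; new: +{b}
  C→A c: FOLLOW(A) ⊇ FIRST(c) = {c}; new: +{c}
  S→A: FOLLOW(A) ⊇ FOLLOW(S) ⊇ {$,b}; new: +{$,b}
  S: {$,b}  A: {$,b,c}  B: {a,b,c}  C: {}
[2]
  A→B C: FOLLOW(C) ⊇ FOLLOW(A) ⊇ {$,b,c}; new: +{$,b,c}
  C→S: FOLLOW(S) ⊇ FOLLOW(C) ⊇ {$,b,c}; new: +{c}
  S: {$,b,c}  A: {$,b,c}  B: {a,b,c}  C: {$,b,c}
[3] (no change)
  S: {$,b,c}  A: {$,b,c}  B: {a,b,c}  C: {$,b,c}

FOLLOW(B) = ["a", "b", "c"]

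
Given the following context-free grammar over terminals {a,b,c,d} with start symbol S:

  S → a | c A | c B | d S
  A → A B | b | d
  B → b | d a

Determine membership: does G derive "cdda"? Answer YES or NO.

Convert to CNF:
  S -> T0 S | T2 A | T2 B | a
  A -> A B | b | d
  B -> T0 T1 | b
  T0 -> d
  T1 -> a
  T2 -> c

CYK table (by increasing span):
  cell(0,0) c: {T2}  orig:{}
  cell(1,1) d: {A,T0}  orig:{A}
  cell(2,2) d: {A,T0}  orig:{A}
  cell(3,3) a: {S,T1}  orig:{S}
  cell(0,1) cd: {S}
  cell(1,2) dd: ∅
  cell(2,3) da: {B,S}
  cell(0,2) cdd: ∅
  cell(1,3) dda: {A,S}
  cell(0,3) cdda: {S}

S ∈ T[0,3] ⇒ YES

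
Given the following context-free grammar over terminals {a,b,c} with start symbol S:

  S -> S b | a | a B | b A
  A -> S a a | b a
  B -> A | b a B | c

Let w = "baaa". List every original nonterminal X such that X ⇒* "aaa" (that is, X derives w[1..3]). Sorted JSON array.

CNF form of G:
  S -> S T1 | T0 B | T1 A | a
  A -> S X2 | T1 T0
  B -> S X3 | T1 T0 | T1 X4 | c
  T0 -> a
  T1 -> b
  X2 -> T0 T0
  X3 -> T0 T0
  X4 -> T0 B

CYK fill (cells [i..j] with 1 ≤ i ≤ j ≤ 3 only):
  [1..1]={S,T0}  "a"  orig:{S}
  [2..2]={S,T0}  "a"  orig:{S}
  [3..3]={S,T0}  "a"  orig:{S}
  [1..2]={X2,X3}  "aa"  orig:{}
  [2..3]={X2,X3}  "aa"  orig:{}
  [1..3]={A,B}  "aaa"

Original NTs in T[1,3] deriving "aaa": ["A", "B"]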